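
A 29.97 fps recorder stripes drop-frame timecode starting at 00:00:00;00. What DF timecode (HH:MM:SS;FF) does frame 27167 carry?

Ten DF minutes hold 17982 frames, so frame 27167 lies in block 1 (frames 17982–35963) with 9185 frames into that block.
The block's first minute is 1800 frames and the rest 1798 each; 9185 frames reaches minute 5, so 1 × 18 + 5 × 2 = 28 labels have been skipped so far.
Adding those back, label number 27167 + 28 = 27195 at 30 labels/s is 906 s + 15 f = 0 h 15 min 6 s frame 15, i.e. 00:15:06;15.

00:15:06;15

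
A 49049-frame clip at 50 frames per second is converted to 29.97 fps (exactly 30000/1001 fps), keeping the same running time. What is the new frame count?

29400 frames

Target frames = source frames × (target rate / source rate) = 49049 × (30000/1001)/(50) = 49049 × 600/1001 = 29400.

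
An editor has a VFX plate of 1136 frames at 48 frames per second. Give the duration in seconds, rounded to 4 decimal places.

23.6667 seconds

Running time = 1136 × 1/48 = 71/3 s ≈ 23.6667 s.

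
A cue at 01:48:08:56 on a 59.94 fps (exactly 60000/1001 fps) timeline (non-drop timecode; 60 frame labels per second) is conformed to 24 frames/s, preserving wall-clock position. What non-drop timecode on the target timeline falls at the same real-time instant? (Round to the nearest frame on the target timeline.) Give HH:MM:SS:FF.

Source frame index: (1×3600 + 48×60 + 8) × 60 + 56 = 389336.
Real time: 389336 / (60000/1001) = 48715667/7500 s.
Target frame: (48715667/7500) × (24) = 97431334/625 ≈ 155890.134 → 155890.
At 24 labels/s: frame 155890 → 01:48:15:10.

01:48:15:10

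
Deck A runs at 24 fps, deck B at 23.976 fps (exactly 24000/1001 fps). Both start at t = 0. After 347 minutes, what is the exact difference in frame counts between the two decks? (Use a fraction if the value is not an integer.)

347 min = 20820 s.
A emits 24 × 20820 = 499680 frames; B emits 24000/1001 × 20820 = 499680000/1001.
Difference = 499680/1001 frames (≈ 499.1808); B is behind A.

499680/1001 frames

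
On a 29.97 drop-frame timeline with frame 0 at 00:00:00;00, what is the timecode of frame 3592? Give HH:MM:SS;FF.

00:01:59;24

Each 10-minute DF block holds 10 × 60 × 30 − 9 × 2 = 17982 frames. 3592 ÷ 17982 → 0 full blocks, remainder 3592.
Within the partial block the first minute is 1800 frames and each further minute 1798, so 1 further minute boundary passed. Total skipped labels = 18 × 0 + 2 × 1 = 2.
Non-drop label index = 3592 + 2 = 3594; at 30 labels/s that is 00:01:59:24, i.e. DF 00:01:59;24.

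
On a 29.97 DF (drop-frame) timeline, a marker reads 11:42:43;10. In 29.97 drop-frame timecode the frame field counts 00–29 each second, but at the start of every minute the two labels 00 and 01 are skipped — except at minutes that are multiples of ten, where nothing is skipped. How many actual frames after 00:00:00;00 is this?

As if non-drop at 30 labels/s: (11 × 3600 + 42 × 60 + 43) × 30 + 10 = 1264900.
Minute boundaries passed: 702; those not divisible by 10: 702 − 70 = 632; dropped labels = 2 × 632 = 1264.
Actual frame index = 1264900 − 1264 = 1263636.

1263636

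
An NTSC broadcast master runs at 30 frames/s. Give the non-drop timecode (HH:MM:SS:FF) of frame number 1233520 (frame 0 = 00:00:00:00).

11:25:17:10

1233520 ÷ 30 = 41117 full seconds, remainder 10 frames.
41117 s = 11 h 25 min 17 s.
Timecode: 11:25:17:10.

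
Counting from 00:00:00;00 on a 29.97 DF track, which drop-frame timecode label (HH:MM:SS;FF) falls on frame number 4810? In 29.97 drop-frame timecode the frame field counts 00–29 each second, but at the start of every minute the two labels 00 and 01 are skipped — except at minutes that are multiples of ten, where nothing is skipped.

00:02:40;14

Each 10-minute DF block holds 10 × 60 × 30 − 9 × 2 = 17982 frames. 4810 ÷ 17982 → 0 full blocks, remainder 4810.
Within the partial block the first minute is 1800 frames and each further minute 1798, so 2 further minute boundaries passed. Total skipped labels = 18 × 0 + 2 × 2 = 4.
Non-drop label index = 4810 + 4 = 4814; at 30 labels/s that is 00:02:40:14, i.e. DF 00:02:40;14.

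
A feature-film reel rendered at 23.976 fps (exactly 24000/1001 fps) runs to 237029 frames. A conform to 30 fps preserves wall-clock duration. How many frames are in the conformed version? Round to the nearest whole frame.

Frames at target rate = 237029 × (30) / (24000/1001) = 237266029/800 ≈ 296582.536.
Nearest whole frame: 296583.

296583 frames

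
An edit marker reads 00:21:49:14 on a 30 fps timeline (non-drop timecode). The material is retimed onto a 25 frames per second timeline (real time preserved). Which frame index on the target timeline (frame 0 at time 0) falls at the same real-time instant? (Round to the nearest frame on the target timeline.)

Source frame index: (0×3600 + 21×60 + 49) × 30 + 14 = 39284.
Real time: 39284 / (30) = 19642/15 s.
Target frame: (19642/15) × (25) = 98210/3 ≈ 32736.667 → 32737.

frame 32737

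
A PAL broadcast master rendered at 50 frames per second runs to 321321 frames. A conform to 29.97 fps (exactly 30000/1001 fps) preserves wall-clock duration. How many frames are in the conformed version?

Target frames = source frames × (target rate / source rate) = 321321 × (30000/1001)/(50) = 321321 × 600/1001 = 192600.

192600 frames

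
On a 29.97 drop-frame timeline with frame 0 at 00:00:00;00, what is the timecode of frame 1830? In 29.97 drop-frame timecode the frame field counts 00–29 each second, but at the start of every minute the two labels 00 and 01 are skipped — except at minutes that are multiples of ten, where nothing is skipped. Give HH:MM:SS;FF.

00:01:01;02

Each 10-minute DF block holds 10 × 60 × 30 − 9 × 2 = 17982 frames. 1830 ÷ 17982 → 0 full blocks, remainder 1830.
Within the partial block the first minute is 1800 frames and each further minute 1798, so 1 further minute boundary passed. Total skipped labels = 18 × 0 + 2 × 1 = 2.
Non-drop label index = 1830 + 2 = 1832; at 30 labels/s that is 00:01:01:02, i.e. DF 00:01:01;02.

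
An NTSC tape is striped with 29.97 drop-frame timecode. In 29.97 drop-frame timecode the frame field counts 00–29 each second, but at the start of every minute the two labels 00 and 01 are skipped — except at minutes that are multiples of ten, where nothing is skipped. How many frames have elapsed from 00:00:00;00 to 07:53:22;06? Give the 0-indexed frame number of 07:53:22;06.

Complete 10-minute blocks: 47, each 17982 frames → 845154.
Remaining 3 whole minutes in the current block: 1800 + 2 × 1798 = 5396 frames.
Within the current minute: 22 × 30 + 6 − 2 = 664 (labels ;00/;01 skipped at this minute). Total = 845154 + 5396 + 664 = 851214.

851214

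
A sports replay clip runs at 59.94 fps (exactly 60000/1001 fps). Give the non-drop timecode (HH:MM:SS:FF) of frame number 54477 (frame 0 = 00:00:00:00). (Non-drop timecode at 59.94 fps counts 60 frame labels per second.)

00:15:07:57

54477 ÷ 60 = 907 full seconds, remainder 57 frames.
907 s = 0 h 15 min 7 s.
Timecode: 00:15:07:57.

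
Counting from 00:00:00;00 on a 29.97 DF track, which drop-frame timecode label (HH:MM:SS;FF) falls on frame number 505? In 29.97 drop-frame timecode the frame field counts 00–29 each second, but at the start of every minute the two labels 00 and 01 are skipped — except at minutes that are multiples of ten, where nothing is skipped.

00:00:16;25

Each 10-minute DF block holds 10 × 60 × 30 − 9 × 2 = 17982 frames. 505 ÷ 17982 → 0 full blocks, remainder 505.
Within the partial block the first minute is 1800 frames and each further minute 1798, so 0 further minute boundaries passed. Total skipped labels = 18 × 0 + 2 × 0 = 0.
Non-drop label index = 505 + 0 = 505; at 30 labels/s that is 00:00:16:25, i.e. DF 00:00:16;25.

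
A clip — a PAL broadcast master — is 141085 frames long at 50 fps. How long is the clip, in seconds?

Running time = 141085 / (50) = 2821.7 s.

2821.7 seconds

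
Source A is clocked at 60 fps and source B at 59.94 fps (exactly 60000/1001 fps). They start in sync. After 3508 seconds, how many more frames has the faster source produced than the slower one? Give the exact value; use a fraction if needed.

210480/1001 frames

A emits 60 × 3508 = 210480 frames; B emits 60000/1001 × 3508 = 210480000/1001.
Difference = 210480/1001 frames (≈ 210.2697); B is behind A.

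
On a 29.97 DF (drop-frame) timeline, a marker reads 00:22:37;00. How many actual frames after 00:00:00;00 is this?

As if non-drop at 30 labels/s: (0 × 3600 + 22 × 60 + 37) × 30 + 0 = 40710.
Minute boundaries passed: 22; those not divisible by 10: 22 − 2 = 20; dropped labels = 2 × 20 = 40.
Actual frame index = 40710 − 40 = 40670.

40670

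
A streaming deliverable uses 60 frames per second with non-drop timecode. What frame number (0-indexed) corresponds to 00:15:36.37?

Total seconds to the label: (0 × 3600 + 15 × 60 + 36) = 936.
Frame index = 936 × 60 + 37 = 56197.

frame 56197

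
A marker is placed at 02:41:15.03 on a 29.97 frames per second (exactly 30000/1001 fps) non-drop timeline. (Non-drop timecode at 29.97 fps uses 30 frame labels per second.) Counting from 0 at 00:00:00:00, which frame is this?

Total seconds to the label: (2 × 3600 + 41 × 60 + 15) = 9675.
Frame index = 9675 × 30 + 3 = 290253.

290253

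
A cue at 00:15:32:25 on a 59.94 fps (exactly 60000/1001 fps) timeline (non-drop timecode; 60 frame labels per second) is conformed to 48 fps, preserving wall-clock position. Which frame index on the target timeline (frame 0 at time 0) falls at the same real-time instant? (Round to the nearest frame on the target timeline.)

Source frame index: (0×3600 + 15×60 + 32) × 60 + 25 = 55945.
Real time: 55945 / (60000/1001) = 11200189/12000 s.
Target frame: (11200189/12000) × (48) = 11200189/250 ≈ 44800.756 → 44801.

frame 44801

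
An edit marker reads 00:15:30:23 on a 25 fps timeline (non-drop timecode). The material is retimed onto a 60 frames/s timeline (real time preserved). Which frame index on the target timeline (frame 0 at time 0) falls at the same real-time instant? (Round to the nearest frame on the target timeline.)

Source frame index: (0×3600 + 15×60 + 30) × 25 + 23 = 23273.
Real time: 23273 / (25) = 23273/25 s.
Target frame: (23273/25) × (60) = 279276/5 ≈ 55855.200 → 55855.

frame 55855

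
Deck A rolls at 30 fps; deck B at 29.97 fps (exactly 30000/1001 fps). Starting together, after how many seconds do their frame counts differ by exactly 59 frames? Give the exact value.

The gap grows by |30000/1001 − 30| = 30/1001 frames per second.
Time for a 59-frame gap: 59 ÷ (30/1001) = 59059/30 s.

59059/30 seconds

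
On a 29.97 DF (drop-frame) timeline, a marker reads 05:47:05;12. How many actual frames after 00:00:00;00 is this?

624136

As if non-drop at 30 labels/s: (5 × 3600 + 47 × 60 + 5) × 30 + 12 = 624762.
Minute boundaries passed: 347; those not divisible by 10: 347 − 34 = 313; dropped labels = 2 × 313 = 626.
Actual frame index = 624762 − 626 = 624136.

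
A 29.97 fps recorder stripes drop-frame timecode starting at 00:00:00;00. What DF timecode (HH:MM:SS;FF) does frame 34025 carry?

Ten DF minutes hold 17982 frames, so frame 34025 lies in block 1 (frames 17982–35963) with 16043 frames into that block.
The block's first minute is 1800 frames and the rest 1798 each; 16043 frames reaches minute 8, so 1 × 18 + 8 × 2 = 34 labels have been skipped so far.
Adding those back, label number 34025 + 34 = 34059 at 30 labels/s is 1135 s + 9 f = 0 h 18 min 55 s frame 9, i.e. 00:18:55;09.

00:18:55;09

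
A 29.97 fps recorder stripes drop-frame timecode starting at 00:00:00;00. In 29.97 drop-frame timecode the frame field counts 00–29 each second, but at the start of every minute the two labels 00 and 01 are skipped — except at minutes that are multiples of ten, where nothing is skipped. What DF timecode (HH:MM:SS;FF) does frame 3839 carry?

00:02:08;03

Ten DF minutes hold 17982 frames, so frame 3839 lies in block 0 (frames 0–17981) with 3839 frames into that block.
The block's first minute is 1800 frames and the rest 1798 each; 3839 frames reaches minute 2, so 0 × 18 + 2 × 2 = 4 labels have been skipped so far.
Adding those back, label number 3839 + 4 = 3843 at 30 labels/s is 128 s + 3 f = 0 h 2 min 8 s frame 3, i.e. 00:02:08;03.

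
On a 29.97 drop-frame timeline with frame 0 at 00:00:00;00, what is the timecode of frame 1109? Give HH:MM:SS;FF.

00:00:36;29

Ten DF minutes hold 17982 frames, so frame 1109 lies in block 0 (frames 0–17981) with 1109 frames into that block.
The block's first minute is 1800 frames and the rest 1798 each; 1109 frames reaches minute 0, so 0 × 18 + 0 × 2 = 0 labels have been skipped so far.
Adding those back, label number 1109 + 0 = 1109 at 30 labels/s is 36 s + 29 f = 0 h 0 min 36 s frame 29, i.e. 00:00:36;29.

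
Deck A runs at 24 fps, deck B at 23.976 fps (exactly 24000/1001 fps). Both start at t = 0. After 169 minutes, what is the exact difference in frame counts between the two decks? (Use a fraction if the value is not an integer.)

169 min = 10140 s.
A emits 24 × 10140 = 243360 frames; B emits 24000/1001 × 10140 = 18720000/77.
Difference = 18720/77 frames (≈ 243.1169); B is behind A.

18720/77 frames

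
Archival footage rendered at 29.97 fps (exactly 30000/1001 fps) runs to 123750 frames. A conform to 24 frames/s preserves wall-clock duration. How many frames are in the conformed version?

99099 frames

Target frames = source frames × (target rate / source rate) = 123750 × (24)/(30000/1001) = 123750 × 1001/1250 = 99099.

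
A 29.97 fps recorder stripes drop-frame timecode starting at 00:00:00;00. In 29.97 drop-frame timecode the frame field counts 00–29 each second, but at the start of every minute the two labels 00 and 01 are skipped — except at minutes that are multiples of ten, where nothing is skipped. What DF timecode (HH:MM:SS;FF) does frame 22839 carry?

Each 10-minute DF block holds 10 × 60 × 30 − 9 × 2 = 17982 frames. 22839 ÷ 17982 → 1 full block, remainder 4857.
Within the partial block the first minute is 1800 frames and each further minute 1798, so 2 further minute boundaries passed. Total skipped labels = 18 × 1 + 2 × 2 = 22.
Non-drop label index = 22839 + 22 = 22861; at 30 labels/s that is 00:12:42:01, i.e. DF 00:12:42;01.

00:12:42;01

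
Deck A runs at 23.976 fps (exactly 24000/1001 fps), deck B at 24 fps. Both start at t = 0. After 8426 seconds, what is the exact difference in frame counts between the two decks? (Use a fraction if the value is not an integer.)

A emits 24000/1001 × 8426 = 18384000/91 frames; B emits 24 × 8426 = 202224.
Difference = 18384/91 frames (≈ 202.0220); B is ahead of A.

18384/91 frames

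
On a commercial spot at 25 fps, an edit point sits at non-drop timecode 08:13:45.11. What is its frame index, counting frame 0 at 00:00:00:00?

Total seconds to the label: (8 × 3600 + 13 × 60 + 45) = 29625.
Frame index = 29625 × 25 + 11 = 740636.

frame 740636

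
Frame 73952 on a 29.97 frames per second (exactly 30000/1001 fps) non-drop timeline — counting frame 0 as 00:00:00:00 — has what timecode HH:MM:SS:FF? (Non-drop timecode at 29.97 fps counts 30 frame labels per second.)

73952 ÷ 30 = 2465 full seconds, remainder 2 frames.
2465 s = 0 h 41 min 5 s.
Timecode: 00:41:05:02.

00:41:05:02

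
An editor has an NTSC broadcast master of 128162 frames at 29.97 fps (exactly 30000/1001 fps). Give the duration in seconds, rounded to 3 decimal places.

4276.339 seconds

Running time = 128162 × 1001/30000 = 64145081/15000 s ≈ 4276.339 s.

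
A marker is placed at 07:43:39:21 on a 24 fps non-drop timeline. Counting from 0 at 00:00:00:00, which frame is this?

667677

Total seconds to the label: (7 × 3600 + 43 × 60 + 39) = 27819.
Frame index = 27819 × 24 + 21 = 667677.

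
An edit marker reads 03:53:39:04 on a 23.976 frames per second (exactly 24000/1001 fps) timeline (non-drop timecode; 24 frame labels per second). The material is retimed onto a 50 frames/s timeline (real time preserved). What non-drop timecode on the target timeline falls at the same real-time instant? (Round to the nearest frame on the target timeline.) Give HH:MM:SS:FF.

Source frame index: (3×3600 + 53×60 + 39) × 24 + 4 = 336460.
Real time: 336460 / (24000/1001) = 16839823/1200 s.
Target frame: (16839823/1200) × (50) = 16839823/24 ≈ 701659.292 → 701659.
At 50 labels/s: frame 701659 → 03:53:53:09.

03:53:53:09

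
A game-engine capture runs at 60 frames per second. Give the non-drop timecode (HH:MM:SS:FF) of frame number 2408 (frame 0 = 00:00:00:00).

00:00:40:08

2408 ÷ 60 = 40 full seconds, remainder 8 frames.
40 s = 0 h 0 min 40 s.
Timecode: 00:00:40:08.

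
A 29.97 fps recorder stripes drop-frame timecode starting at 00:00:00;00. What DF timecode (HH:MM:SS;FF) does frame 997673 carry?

09:14:49;01

Each 10-minute DF block holds 10 × 60 × 30 − 9 × 2 = 17982 frames. 997673 ÷ 17982 → 55 full blocks, remainder 8663.
Within the partial block the first minute is 1800 frames and each further minute 1798, so 4 further minute boundaries passed. Total skipped labels = 18 × 55 + 2 × 4 = 998.
Non-drop label index = 997673 + 998 = 998671; at 30 labels/s that is 09:14:49:01, i.e. DF 09:14:49;01.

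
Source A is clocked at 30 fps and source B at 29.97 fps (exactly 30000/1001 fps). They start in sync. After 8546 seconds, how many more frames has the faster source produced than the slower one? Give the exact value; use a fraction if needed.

A emits 30 × 8546 = 256380 frames; B emits 30000/1001 × 8546 = 256380000/1001.
Difference = 256380/1001 frames (≈ 256.1239); B is behind A.

256380/1001 frames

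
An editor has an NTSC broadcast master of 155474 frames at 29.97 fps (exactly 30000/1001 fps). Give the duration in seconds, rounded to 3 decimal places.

Running time = 155474 × 1001/30000 = 77814737/15000 s ≈ 5187.649 s.

5187.649 seconds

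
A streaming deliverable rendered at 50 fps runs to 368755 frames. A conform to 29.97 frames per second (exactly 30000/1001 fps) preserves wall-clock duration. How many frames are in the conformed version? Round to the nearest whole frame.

221032 frames

Frames at target rate = 368755 × (30000/1001) / (50) = 221253000/1001 ≈ 221031.968.
Nearest whole frame: 221032.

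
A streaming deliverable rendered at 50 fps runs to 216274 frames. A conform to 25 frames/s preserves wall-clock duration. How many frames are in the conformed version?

Target frames = source frames × (target rate / source rate) = 216274 × (25)/(50) = 216274 × 1/2 = 108137.

108137 frames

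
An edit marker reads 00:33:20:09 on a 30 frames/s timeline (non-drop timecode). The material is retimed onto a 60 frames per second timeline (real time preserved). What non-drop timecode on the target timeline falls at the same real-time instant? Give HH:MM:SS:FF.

00:33:20:18

Source frame index: (0×3600 + 33×60 + 20) × 30 + 9 = 60009.
Real time: 60009 / (30) = 20003/10 s.
Target frame: (20003/10) × (60) = 120018.
At 60 labels/s: frame 120018 → 00:33:20:18.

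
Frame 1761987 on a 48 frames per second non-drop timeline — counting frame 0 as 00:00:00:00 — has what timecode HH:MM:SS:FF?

1761987 ÷ 48 = 36708 full seconds, remainder 3 frames.
36708 s = 10 h 11 min 48 s.
Timecode: 10:11:48:03.

10:11:48:03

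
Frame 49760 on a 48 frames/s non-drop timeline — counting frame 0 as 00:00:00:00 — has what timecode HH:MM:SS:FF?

00:17:16:32

49760 ÷ 48 = 1036 full seconds, remainder 32 frames.
1036 s = 0 h 17 min 16 s.
Timecode: 00:17:16:32.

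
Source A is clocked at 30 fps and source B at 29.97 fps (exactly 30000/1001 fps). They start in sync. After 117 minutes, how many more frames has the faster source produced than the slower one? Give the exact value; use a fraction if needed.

16200/77 frames

117 min = 7020 s.
A emits 30 × 7020 = 210600 frames; B emits 30000/1001 × 7020 = 16200000/77.
Difference = 16200/77 frames (≈ 210.3896); B is behind A.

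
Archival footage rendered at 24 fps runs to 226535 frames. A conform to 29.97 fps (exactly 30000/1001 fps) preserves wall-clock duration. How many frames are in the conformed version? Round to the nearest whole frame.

282886 frames

Frames at target rate = 226535 × (30000/1001) / (24) = 283168750/1001 ≈ 282885.864.
Nearest whole frame: 282886.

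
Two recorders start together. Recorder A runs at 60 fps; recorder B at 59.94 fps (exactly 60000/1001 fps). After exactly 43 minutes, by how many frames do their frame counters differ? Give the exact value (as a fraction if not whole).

154800/1001 frames

43 min = 2580 s.
A emits 60 × 2580 = 154800 frames; B emits 60000/1001 × 2580 = 154800000/1001.
Difference = 154800/1001 frames (≈ 154.6454); B is behind A.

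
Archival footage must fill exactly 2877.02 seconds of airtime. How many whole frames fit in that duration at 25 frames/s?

71925 frames

Frames = 2877.02 × 25 = 143851/2 ≈ 71925.5000.
Complete frames: 71925.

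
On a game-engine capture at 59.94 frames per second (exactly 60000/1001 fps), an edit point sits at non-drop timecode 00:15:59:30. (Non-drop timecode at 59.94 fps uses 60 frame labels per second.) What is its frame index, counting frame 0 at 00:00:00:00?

57570

Total seconds to the label: (0 × 3600 + 15 × 60 + 59) = 959.
Frame index = 959 × 60 + 30 = 57570.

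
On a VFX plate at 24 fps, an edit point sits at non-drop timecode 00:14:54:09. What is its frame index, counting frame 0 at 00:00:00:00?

frame 21465

Total seconds to the label: (0 × 3600 + 14 × 60 + 54) = 894.
Frame index = 894 × 24 + 9 = 21465.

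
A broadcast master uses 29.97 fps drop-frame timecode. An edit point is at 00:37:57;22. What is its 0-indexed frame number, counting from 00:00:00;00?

As if non-drop at 30 labels/s: (0 × 3600 + 37 × 60 + 57) × 30 + 22 = 68332.
Minute boundaries passed: 37; those not divisible by 10: 37 − 3 = 34; dropped labels = 2 × 34 = 68.
Actual frame index = 68332 − 68 = 68264.

68264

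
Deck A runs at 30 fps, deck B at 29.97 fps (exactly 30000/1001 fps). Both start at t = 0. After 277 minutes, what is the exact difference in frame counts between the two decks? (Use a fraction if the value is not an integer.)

498600/1001 frames

277 min = 16620 s.
A emits 30 × 16620 = 498600 frames; B emits 30000/1001 × 16620 = 498600000/1001.
Difference = 498600/1001 frames (≈ 498.1019); B is behind A.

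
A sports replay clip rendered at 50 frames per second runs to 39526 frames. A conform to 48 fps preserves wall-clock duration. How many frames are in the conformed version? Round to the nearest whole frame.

37945 frames

Frames at target rate = 39526 × (48) / (50) = 948624/25 ≈ 37944.960.
Nearest whole frame: 37945.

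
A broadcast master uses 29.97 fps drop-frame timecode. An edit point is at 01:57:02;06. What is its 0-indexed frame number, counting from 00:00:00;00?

210454

Complete 10-minute blocks: 11, each 17982 frames → 197802.
Remaining 7 whole minutes in the current block: 1800 + 6 × 1798 = 12588 frames.
Within the current minute: 2 × 30 + 6 − 2 = 64 (labels ;00/;01 skipped at this minute). Total = 197802 + 12588 + 64 = 210454.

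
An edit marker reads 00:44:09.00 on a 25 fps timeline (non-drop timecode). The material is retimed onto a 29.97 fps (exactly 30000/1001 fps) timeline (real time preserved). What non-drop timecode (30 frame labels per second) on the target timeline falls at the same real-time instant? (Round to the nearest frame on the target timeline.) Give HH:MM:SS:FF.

00:44:06:11

Source frame index: (0×3600 + 44×60 + 9) × 25 + 0 = 66225.
Real time: 66225 / (25) = 2649 s.
Target frame: (2649) × (30000/1001) = 79470000/1001 ≈ 79390.609 → 79391.
At 30 labels/s: frame 79391 → 00:44:06:11.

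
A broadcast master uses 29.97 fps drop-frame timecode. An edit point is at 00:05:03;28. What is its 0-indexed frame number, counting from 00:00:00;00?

9108

As if non-drop at 30 labels/s: (0 × 3600 + 5 × 60 + 3) × 30 + 28 = 9118.
Minute boundaries passed: 5; those not divisible by 10: 5 − 0 = 5; dropped labels = 2 × 5 = 10.
Actual frame index = 9118 − 10 = 9108.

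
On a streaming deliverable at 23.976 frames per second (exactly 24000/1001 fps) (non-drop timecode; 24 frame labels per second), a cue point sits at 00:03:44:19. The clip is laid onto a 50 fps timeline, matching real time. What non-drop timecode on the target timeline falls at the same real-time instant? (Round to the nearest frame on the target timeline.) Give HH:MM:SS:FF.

00:03:45:01

Source frame index: (0×3600 + 3×60 + 44) × 24 + 19 = 5395.
Real time: 5395 / (24000/1001) = 1080079/4800 s.
Target frame: (1080079/4800) × (50) = 1080079/96 ≈ 11250.823 → 11251.
At 50 labels/s: frame 11251 → 00:03:45:01.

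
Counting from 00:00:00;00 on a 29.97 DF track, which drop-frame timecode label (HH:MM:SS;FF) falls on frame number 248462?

02:18:10;12

Ten DF minutes hold 17982 frames, so frame 248462 lies in block 13 (frames 233766–251747) with 14696 frames into that block.
The block's first minute is 1800 frames and the rest 1798 each; 14696 frames reaches minute 8, so 13 × 18 + 8 × 2 = 250 labels have been skipped so far.
Adding those back, label number 248462 + 250 = 248712 at 30 labels/s is 8290 s + 12 f = 2 h 18 min 10 s frame 12, i.e. 02:18:10;12.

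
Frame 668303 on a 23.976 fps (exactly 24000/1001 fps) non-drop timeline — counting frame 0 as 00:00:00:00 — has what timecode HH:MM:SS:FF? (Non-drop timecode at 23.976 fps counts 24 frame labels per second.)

07:44:05:23

668303 ÷ 24 = 27845 full seconds, remainder 23 frames.
27845 s = 7 h 44 min 5 s.
Timecode: 07:44:05:23.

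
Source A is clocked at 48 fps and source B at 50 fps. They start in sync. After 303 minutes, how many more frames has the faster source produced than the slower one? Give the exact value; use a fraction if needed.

303 min = 18180 s.
A emits 48 × 18180 = 872640 frames; B emits 50 × 18180 = 909000.
Difference = 36360 frames; B is ahead of A.

36360 frames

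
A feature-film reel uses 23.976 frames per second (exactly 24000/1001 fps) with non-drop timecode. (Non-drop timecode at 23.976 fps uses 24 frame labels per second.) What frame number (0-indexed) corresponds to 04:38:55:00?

Total seconds to the label: (4 × 3600 + 38 × 60 + 55) = 16735.
Frame index = 16735 × 24 + 0 = 401640.

frame 401640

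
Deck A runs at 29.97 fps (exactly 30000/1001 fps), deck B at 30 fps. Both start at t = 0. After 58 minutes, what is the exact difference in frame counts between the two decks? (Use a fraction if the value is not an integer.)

104400/1001 frames

58 min = 3480 s.
A emits 30000/1001 × 3480 = 104400000/1001 frames; B emits 30 × 3480 = 104400.
Difference = 104400/1001 frames (≈ 104.2957); B is ahead of A.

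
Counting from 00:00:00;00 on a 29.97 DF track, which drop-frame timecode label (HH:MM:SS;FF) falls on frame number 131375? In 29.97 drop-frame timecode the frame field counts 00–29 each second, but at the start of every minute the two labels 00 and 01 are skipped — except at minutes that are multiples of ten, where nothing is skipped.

Ten DF minutes hold 17982 frames, so frame 131375 lies in block 7 (frames 125874–143855) with 5501 frames into that block.
The block's first minute is 1800 frames and the rest 1798 each; 5501 frames reaches minute 3, so 7 × 18 + 3 × 2 = 132 labels have been skipped so far.
Adding those back, label number 131375 + 132 = 131507 at 30 labels/s is 4383 s + 17 f = 1 h 13 min 3 s frame 17, i.e. 01:13:03;17.

01:13:03;17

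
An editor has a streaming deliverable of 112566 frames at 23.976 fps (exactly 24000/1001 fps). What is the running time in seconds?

Running time = 112566 / (24000/1001) = 4694.94025 s.

4694.94025 seconds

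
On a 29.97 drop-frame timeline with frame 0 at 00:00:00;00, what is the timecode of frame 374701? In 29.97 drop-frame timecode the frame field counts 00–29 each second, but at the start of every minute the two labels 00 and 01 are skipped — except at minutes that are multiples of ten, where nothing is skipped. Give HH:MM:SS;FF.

03:28:22;17

Ten DF minutes hold 17982 frames, so frame 374701 lies in block 20 (frames 359640–377621) with 15061 frames into that block.
The block's first minute is 1800 frames and the rest 1798 each; 15061 frames reaches minute 8, so 20 × 18 + 8 × 2 = 376 labels have been skipped so far.
Adding those back, label number 374701 + 376 = 375077 at 30 labels/s is 12502 s + 17 f = 3 h 28 min 22 s frame 17, i.e. 03:28:22;17.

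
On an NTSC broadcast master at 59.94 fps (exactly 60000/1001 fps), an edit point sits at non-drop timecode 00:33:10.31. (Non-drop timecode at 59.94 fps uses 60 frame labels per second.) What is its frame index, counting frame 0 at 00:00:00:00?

119431

Total seconds to the label: (0 × 3600 + 33 × 60 + 10) = 1990.
Frame index = 1990 × 60 + 31 = 119431.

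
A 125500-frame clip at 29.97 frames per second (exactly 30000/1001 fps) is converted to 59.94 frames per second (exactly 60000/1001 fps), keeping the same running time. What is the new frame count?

Target frames = source frames × (target rate / source rate) = 125500 × (60000/1001)/(30000/1001) = 125500 × 2 = 251000.

251000 frames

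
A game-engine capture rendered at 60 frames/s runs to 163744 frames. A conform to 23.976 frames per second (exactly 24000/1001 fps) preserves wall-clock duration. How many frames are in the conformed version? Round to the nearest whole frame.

65432 frames

Frames at target rate = 163744 × (24000/1001) / (60) = 9356800/143 ≈ 65432.168.
Nearest whole frame: 65432.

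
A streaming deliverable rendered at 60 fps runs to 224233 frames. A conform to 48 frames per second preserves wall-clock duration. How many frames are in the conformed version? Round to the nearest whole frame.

Frames at target rate = 224233 × (48) / (60) = 896932/5 ≈ 179386.400.
Nearest whole frame: 179386.

179386 frames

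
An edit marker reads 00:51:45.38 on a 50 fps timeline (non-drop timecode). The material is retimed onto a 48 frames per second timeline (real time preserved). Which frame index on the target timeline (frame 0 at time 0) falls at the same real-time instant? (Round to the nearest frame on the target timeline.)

Source frame index: (0×3600 + 51×60 + 45) × 50 + 38 = 155288.
Real time: 155288 / (50) = 77644/25 s.
Target frame: (77644/25) × (48) = 3726912/25 ≈ 149076.480 → 149076.

frame 149076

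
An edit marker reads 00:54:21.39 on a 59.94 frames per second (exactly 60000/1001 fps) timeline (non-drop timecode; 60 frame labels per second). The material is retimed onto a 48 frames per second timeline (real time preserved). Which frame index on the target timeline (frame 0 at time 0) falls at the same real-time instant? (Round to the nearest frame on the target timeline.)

Source frame index: (0×3600 + 54×60 + 21) × 60 + 39 = 195699.
Real time: 195699 / (60000/1001) = 65298233/20000 s.
Target frame: (65298233/20000) × (48) = 195894699/1250 ≈ 156715.759 → 156716.

frame 156716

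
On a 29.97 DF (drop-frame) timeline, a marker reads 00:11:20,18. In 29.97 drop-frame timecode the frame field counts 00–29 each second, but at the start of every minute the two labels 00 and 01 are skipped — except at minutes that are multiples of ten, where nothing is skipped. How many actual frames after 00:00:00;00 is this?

Complete 10-minute blocks: 1, each 17982 frames → 17982.
Remaining 1 whole minute in the current block: 1800 + 0 × 1798 = 1800 frames.
Within the current minute: 20 × 30 + 18 − 2 = 616 (labels ;00/;01 skipped at this minute). Total = 17982 + 1800 + 616 = 20398.

20398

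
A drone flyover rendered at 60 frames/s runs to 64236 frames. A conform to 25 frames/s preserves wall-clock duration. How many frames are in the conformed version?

26765 frames

Target frames = source frames × (target rate / source rate) = 64236 × (25)/(60) = 64236 × 5/12 = 26765.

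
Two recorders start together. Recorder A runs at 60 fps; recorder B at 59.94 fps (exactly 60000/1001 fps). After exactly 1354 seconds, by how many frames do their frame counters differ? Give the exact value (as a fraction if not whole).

81240/1001 frames

A emits 60 × 1354 = 81240 frames; B emits 60000/1001 × 1354 = 81240000/1001.
Difference = 81240/1001 frames (≈ 81.1588); B is behind A.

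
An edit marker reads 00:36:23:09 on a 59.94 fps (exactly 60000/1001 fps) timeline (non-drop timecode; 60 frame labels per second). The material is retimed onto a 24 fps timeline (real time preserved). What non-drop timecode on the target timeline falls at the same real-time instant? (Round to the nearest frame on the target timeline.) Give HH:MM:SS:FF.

Source frame index: (0×3600 + 36×60 + 23) × 60 + 9 = 130989.
Real time: 130989 / (60000/1001) = 43706663/20000 s.
Target frame: (43706663/20000) × (24) = 131119989/2500 ≈ 52447.996 → 52448.
At 24 labels/s: frame 52448 → 00:36:25:08.

00:36:25:08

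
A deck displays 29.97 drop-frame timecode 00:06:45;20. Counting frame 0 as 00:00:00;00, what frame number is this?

Complete 10-minute blocks: 0, each 17982 frames → 0.
Remaining 6 whole minutes in the current block: 1800 + 5 × 1798 = 10790 frames.
Within the current minute: 45 × 30 + 20 − 2 = 1368 (labels ;00/;01 skipped at this minute). Total = 0 + 10790 + 1368 = 12158.

12158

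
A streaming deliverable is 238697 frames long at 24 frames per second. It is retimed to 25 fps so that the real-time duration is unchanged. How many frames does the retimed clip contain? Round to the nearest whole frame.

248643 frames

Frames at target rate = 238697 × (25) / (24) = 5967425/24 ≈ 248642.708.
Nearest whole frame: 248643.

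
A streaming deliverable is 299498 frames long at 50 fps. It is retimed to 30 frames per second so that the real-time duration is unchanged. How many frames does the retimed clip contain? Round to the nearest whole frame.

Frames at target rate = 299498 × (30) / (50) = 898494/5 ≈ 179698.800.
Nearest whole frame: 179699.

179699 frames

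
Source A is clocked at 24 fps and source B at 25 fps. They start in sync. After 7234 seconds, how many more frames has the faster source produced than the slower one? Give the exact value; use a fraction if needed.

7234 frames

A emits 24 × 7234 = 173616 frames; B emits 25 × 7234 = 180850.
Difference = 7234 frames; B is ahead of A.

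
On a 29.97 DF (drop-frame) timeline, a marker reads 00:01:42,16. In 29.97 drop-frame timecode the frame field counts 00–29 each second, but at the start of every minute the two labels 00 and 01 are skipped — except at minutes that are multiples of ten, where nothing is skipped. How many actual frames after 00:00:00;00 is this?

3074

As if non-drop at 30 labels/s: (0 × 3600 + 1 × 60 + 42) × 30 + 16 = 3076.
Minute boundaries passed: 1; those not divisible by 10: 1 − 0 = 1; dropped labels = 2 × 1 = 2.
Actual frame index = 3076 − 2 = 3074.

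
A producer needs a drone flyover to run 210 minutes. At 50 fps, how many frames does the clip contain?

630000 frames

210 min = 12600 s.
Frames = 12600 × 50 = 630000.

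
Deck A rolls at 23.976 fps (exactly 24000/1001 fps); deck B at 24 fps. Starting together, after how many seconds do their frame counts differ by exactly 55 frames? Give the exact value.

55055/24 seconds

The gap grows by |24 − 24000/1001| = 24/1001 frames per second.
Time for a 55-frame gap: 55 ÷ (24/1001) = 55055/24 s.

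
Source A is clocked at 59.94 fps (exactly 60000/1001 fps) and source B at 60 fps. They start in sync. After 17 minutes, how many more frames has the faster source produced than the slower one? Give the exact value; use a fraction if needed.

61200/1001 frames

17 min = 1020 s.
A emits 60000/1001 × 1020 = 61200000/1001 frames; B emits 60 × 1020 = 61200.
Difference = 61200/1001 frames (≈ 61.1389); B is ahead of A.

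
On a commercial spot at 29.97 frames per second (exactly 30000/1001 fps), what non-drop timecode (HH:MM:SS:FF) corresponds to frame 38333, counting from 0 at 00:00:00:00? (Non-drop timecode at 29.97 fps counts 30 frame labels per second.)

38333 ÷ 30 = 1277 full seconds, remainder 23 frames.
1277 s = 0 h 21 min 17 s.
Timecode: 00:21:17:23.

00:21:17:23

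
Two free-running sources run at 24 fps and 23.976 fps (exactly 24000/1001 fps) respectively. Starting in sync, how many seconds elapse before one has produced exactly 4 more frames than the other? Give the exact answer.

The gap grows by |24000/1001 − 24| = 24/1001 frames per second.
Time for a 4-frame gap: 4 ÷ (24/1001) = 1001/6 s.

1001/6 seconds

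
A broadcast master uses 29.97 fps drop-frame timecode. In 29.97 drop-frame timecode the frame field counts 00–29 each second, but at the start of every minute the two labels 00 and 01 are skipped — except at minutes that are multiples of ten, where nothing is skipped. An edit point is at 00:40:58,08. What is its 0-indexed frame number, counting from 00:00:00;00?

As if non-drop at 30 labels/s: (0 × 3600 + 40 × 60 + 58) × 30 + 8 = 73748.
Minute boundaries passed: 40; those not divisible by 10: 40 − 4 = 36; dropped labels = 2 × 36 = 72.
Actual frame index = 73748 − 72 = 73676.

73676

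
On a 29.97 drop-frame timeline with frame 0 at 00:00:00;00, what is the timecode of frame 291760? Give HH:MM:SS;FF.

02:42:15;02

Each 10-minute DF block holds 10 × 60 × 30 − 9 × 2 = 17982 frames. 291760 ÷ 17982 → 16 full blocks, remainder 4048.
Within the partial block the first minute is 1800 frames and each further minute 1798, so 2 further minute boundaries passed. Total skipped labels = 18 × 16 + 2 × 2 = 292.
Non-drop label index = 291760 + 292 = 292052; at 30 labels/s that is 02:42:15:02, i.e. DF 02:42:15;02.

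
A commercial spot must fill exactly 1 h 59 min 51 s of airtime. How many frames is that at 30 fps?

1 h 59 min 51 s = 7191 s.
Frames = 7191 × 30 = 215730.

215730 frames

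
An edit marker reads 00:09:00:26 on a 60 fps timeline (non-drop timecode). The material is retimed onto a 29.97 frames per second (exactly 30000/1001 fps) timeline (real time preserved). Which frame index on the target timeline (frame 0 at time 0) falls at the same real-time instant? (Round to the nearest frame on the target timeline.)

frame 16197

Source frame index: (0×3600 + 9×60 + 0) × 60 + 26 = 32426.
Real time: 32426 / (60) = 16213/30 s.
Target frame: (16213/30) × (30000/1001) = 16213000/1001 ≈ 16196.803 → 16197.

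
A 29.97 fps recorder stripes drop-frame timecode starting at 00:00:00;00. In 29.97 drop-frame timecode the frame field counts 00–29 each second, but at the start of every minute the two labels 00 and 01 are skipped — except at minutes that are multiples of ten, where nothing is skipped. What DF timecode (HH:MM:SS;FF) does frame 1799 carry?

Each 10-minute DF block holds 10 × 60 × 30 − 9 × 2 = 17982 frames. 1799 ÷ 17982 → 0 full blocks, remainder 1799.
Within the partial block the first minute is 1800 frames and each further minute 1798, so 0 further minute boundaries passed. Total skipped labels = 18 × 0 + 2 × 0 = 0.
Non-drop label index = 1799 + 0 = 1799; at 30 labels/s that is 00:00:59:29, i.e. DF 00:00:59;29.

00:00:59;29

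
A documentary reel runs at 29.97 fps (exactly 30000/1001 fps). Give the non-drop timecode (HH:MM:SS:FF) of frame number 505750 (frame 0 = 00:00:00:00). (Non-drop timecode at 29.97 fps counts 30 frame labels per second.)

505750 ÷ 30 = 16858 full seconds, remainder 10 frames.
16858 s = 4 h 40 min 58 s.
Timecode: 04:40:58:10.

04:40:58:10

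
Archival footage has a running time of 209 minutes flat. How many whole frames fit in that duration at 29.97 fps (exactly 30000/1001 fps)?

375824 frames

209 min = 12540 s.
Frames = 12540 × 30000/1001 = 34200000/91 ≈ 375824.1758.
Complete frames: 375824.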